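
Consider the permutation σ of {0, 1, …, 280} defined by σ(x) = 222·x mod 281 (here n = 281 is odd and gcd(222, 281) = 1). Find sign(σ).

Trace 1: π^k(1) = [1, 222, 109, 32, 79, 116, 181] for k=0..6.
21 cycles of lengths [14, 14, 14, 14, 14, 14, 14, 14, 14, 14, 14, 14, 14, 14, 14, 14, 14, 14, 14, 14, 1].
sign(π) = (−1)^{n − #cycles} = (−1)^{281−21} = (−1)^260 = +1.

+1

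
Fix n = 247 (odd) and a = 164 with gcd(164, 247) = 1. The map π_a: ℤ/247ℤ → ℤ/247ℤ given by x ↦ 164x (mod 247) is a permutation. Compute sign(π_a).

+1

Trace 77: π^k(77) = [77, 31, 144, 151, 64, 122, 1] for k=0..6.
The orbit structure of x ↦ 164x mod 247: 25 orbits of sizes [12, 12, 12, 12, 12, 12, 12, 12, 12, 12, 12, 12, 12, 12, 12, 12, 12, 12, 6, 6, 6, 4, 4, 4, 1].
sign(π) = (−1)^{n − #cycles} = (−1)^{247−25} = (−1)^222 = +1.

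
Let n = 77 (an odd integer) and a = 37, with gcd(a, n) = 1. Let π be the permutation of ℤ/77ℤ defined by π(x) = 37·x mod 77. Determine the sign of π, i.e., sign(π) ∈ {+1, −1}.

Orbit of 16 under x↦37x: [16, 53, 36, 23, 4, 71, 9]… (length divides ord_77(37)).
Decompose π into cycles: lengths [15, 15, 15, 15, 5, 5, 3, 3, 1] (9 cycles, including the fixed point 0).
9 cycles on 77: each ℓ→(−1)^(ℓ−1), product (−1)^68 = +1.

+1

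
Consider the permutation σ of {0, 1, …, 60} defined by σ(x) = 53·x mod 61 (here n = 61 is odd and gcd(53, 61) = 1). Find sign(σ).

Trace 38: π^k(38) = [38, 1, 53, 3, 37, 9, 50] for k=0..6.
Decompose π into cycles: lengths [20, 20, 20, 1] (4 cycles, including the fixed point 0).
4 cycles on 61: each ℓ→(−1)^(ℓ−1), product (−1)^57 = -1.

-1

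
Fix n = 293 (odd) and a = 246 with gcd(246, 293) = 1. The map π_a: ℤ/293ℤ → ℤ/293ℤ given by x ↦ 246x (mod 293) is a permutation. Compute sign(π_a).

-1

Start at x=70: 70 → 226 → 219 → 255 → 28 → 149 → 29 → … (one orbit).
Decompose π into cycles: lengths [292, 1] (2 cycles, including the fixed point 0).
With 2 cycles on 293 points, sign = (−1)^{293−2} = -1.
Check: (246/293) = -1 by Zolotarev.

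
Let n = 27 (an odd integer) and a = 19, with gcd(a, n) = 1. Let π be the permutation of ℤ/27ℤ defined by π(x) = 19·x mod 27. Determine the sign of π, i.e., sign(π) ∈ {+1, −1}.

Start at x=1: 1 → 19 → 10 → 1 (one orbit).
π_19 has 15 disjoint cycles with lengths [3, 3, 3, 3, 3, 3, 1, 1, 1, 1, 1, 1, 1, 1, 1] on {0,…,26}.
n − c = 27 − 15 = 12; sign = (−1)^12 = +1.
The Jacobi symbol (19|27) = +1 (Zolotarev) agrees.

+1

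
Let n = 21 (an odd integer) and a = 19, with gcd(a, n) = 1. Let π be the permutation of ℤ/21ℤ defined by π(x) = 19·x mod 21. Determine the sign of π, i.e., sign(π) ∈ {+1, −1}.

Orbit of 19 under x↦19x: [19, 4, 13, 16, 10, 1]… (length divides ord_21(19)).
Decompose π into cycles: lengths [6, 6, 6, 1, 1, 1] (6 cycles, including the fixed point 0).
With 6 cycles on 21 points, sign = (−1)^{21−6} = -1.
(19|21)_J = -1 (Zolotarev's lemma cross-check).

-1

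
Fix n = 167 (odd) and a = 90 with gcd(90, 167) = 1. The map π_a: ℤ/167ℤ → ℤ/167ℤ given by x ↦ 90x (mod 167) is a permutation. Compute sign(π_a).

-1

Orbit of 149 under x↦90x: [149, 50, 158, 25, 79, 96, 123]… (length divides ord_167(90)).
Cycle type of π: 166 + 1; total 2 cycles.
Σ(ℓ_i−1) = 167−2 = 165; sign = (−1)^165 = -1.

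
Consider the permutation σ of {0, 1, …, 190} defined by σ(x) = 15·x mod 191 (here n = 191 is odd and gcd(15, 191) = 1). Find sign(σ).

+1

Orbit of 36 under x↦15x: [36, 158, 78, 24, 169, 52, 16]… (length divides ord_191(15)).
Cycle lengths of π_15 on ℤ/191ℤ: [95, 95, 1]; 3 cycles in total.
3 cycles on 191: each ℓ→(−1)^(ℓ−1), product (−1)^188 = +1.
Via Zolotarev, sign(π_{15}) = (15|191) = +1.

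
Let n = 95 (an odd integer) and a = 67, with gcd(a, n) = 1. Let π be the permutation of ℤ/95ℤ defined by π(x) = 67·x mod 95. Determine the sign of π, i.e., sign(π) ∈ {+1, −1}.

Trace 64: π^k(64) = [64, 13, 16, 27, 4, 78, 1] for k=0..6.
Cycle type of π: 36×2 + 18 + 4 + 1; total 5 cycles.
sign(π) = (−1)^{n − #cycles} = (−1)^{95−5} = (−1)^90 = +1.
(67|95)_J = +1 (Zolotarev's lemma cross-check).

+1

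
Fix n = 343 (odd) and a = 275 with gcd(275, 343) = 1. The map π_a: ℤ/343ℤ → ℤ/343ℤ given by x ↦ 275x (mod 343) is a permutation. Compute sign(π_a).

+1

Orbit of 30 under x↦275x: [30, 18, 148, 226, 67, 246, 79]… (length divides ord_343(275)).
31 cycles of lengths [21, 21, 21, 21, 21, 21, 21, 21, 21, 21, 21, 21, 21, 21, 3, 3, 3, 3, 3, 3, 3, 3, 3, 3, 3, 3, 3, 3, 3, 3, 1].
31 cycles on 343: each ℓ→(−1)^(ℓ−1), product (−1)^312 = +1.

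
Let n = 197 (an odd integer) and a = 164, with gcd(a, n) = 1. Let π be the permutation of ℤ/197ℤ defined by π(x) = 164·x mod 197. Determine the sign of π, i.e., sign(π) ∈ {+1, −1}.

Trace 164: π^k(164) = [164, 104, 114, 178, 36, 191, 1] for k=0..6.
29 cycles of lengths [7, 7, 7, 7, 7, 7, 7, 7, 7, 7, 7, 7, 7, 7, 7, 7, 7, 7, 7, 7, 7, 7, 7, 7, 7, 7, 7, 7, 1].
n − c = 197 − 29 = 168; sign = (−1)^168 = +1.
Via Zolotarev, sign(π_{164}) = (164|197) = +1.

+1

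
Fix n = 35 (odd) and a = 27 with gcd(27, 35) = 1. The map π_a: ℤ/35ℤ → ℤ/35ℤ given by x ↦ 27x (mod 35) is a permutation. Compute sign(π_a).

Start at x=13: 13 → 1 → 27 → 29 → 13 (one orbit).
Cycle lengths of π_27 on ℤ/35ℤ: [4, 4, 4, 4, 4, 4, 4, 2, 2, 2, 1]; 11 cycles in total.
Σ(ℓ_i−1) = 35−11 = 24; sign = (−1)^24 = +1.

+1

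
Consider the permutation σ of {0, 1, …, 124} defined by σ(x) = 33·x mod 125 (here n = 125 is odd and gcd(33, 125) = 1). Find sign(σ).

Trace 64: π^k(64) = [64, 112, 71, 93, 69, 27, 16] for k=0..6.
Cycle type of π: 100 + 20 + 4 + 1; total 4 cycles.
With 4 cycles on 125 points, sign = (−1)^{125−4} = -1.
Via Zolotarev, sign(π_{33}) = (33|125) = -1.

-1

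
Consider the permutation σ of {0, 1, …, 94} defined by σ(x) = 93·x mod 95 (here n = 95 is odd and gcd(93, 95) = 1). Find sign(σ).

Start at x=44: 44 → 7 → 81 → 28 → 39 → 17 → 61 → … (one orbit).
π_93 has 6 disjoint cycles with lengths [36, 36, 9, 9, 4, 1] on {0,…,94}.
With 6 cycles on 95 points, sign = (−1)^{95−6} = -1.
(93|95)_J = -1 (Zolotarev's lemma cross-check).

-1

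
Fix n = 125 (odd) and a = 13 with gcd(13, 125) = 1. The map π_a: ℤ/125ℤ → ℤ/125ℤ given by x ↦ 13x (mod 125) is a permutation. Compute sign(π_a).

Trace 28: π^k(28) = [28, 114, 107, 16, 83, 79, 27] for k=0..6.
π_13 has 4 disjoint cycles with lengths [100, 20, 4, 1] on {0,…,124}.
Σ(ℓ_i−1) = 125−4 = 121; sign = (−1)^121 = -1.

-1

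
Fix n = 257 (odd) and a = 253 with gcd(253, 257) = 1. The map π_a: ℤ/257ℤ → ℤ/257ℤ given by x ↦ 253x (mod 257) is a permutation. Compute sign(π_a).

Orbit of 1 under x↦253x: [1, 253, 16, 193, 256, 4, 241]… (length divides ord_257(253)).
π_253 has 33 disjoint cycles with lengths [8, 8, 8, 8, 8, 8, 8, 8, 8, 8, 8, 8, 8, 8, 8, 8, 8, 8, 8, 8, 8, 8, 8, 8, 8, 8, 8, 8, 8, 8, 8, 8, 1] on {0,…,256}.
n − c = 257 − 33 = 224; sign = (−1)^224 = +1.
Via Zolotarev, sign(π_{253}) = (253|257) = +1.

+1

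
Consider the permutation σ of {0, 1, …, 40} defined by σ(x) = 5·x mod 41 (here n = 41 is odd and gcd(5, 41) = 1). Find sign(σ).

+1

Start at x=33: 33 → 1 → 5 → 25 → 2 → 10 → 9 → … (one orbit).
3 cycles of lengths [20, 20, 1].
With 3 cycles on 41 points, sign = (−1)^{41−3} = +1.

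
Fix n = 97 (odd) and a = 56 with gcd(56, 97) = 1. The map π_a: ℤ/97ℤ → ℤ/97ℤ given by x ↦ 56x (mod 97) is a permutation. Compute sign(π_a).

-1

Trace 78: π^k(78) = [78, 3, 71, 96, 41, 65, 51] for k=0..6.
π_56 has 2 disjoint cycles with lengths [96, 1] on {0,…,96}.
2 cycles on 97: each ℓ→(−1)^(ℓ−1), product (−1)^95 = -1.
Check: (56/97) = -1 by Zolotarev.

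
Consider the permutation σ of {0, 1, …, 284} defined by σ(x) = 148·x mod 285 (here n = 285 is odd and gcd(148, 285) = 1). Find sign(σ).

+1

Orbit of 208 under x↦148x: [208, 4, 22, 121, 238, 169, 217]… (length divides ord_285(148)).
π_148 has 15 disjoint cycles with lengths [36, 36, 36, 36, 36, 36, 18, 18, 18, 4, 4, 4, 1, 1, 1] on {0,…,284}.
n − c = 285 − 15 = 270; sign = (−1)^270 = +1.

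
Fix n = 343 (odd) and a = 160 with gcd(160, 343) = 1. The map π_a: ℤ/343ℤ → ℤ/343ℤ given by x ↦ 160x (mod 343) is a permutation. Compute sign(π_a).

Orbit of 183 under x↦160x: [183, 125, 106, 153, 127, 83, 246]… (length divides ord_343(160)).
Cycle lengths of π_160 on ℤ/343ℤ: [98, 98, 98, 14, 14, 14, 2, 2, 2, 1]; 10 cycles in total.
sign(π) = (−1)^{n − #cycles} = (−1)^{343−10} = (−1)^333 = -1.

-1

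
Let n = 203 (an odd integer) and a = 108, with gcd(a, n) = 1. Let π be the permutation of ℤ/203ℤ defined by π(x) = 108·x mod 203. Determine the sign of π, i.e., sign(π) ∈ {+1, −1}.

Start at x=22: 22 → 143 → 16 → 104 → 67 → 131 → 141 → … (one orbit).
Decompose π into cycles: lengths [84, 84, 28, 6, 1] (5 cycles, including the fixed point 0).
203 − 5 = 198 transpositions; sign(π) = (−1)^198 = +1.
Check: (108/203) = +1 by Zolotarev.

+1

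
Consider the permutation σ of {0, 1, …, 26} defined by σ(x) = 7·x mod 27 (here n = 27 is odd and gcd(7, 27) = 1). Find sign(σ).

Orbit of 16 under x↦7x: [16, 4, 1, 7, 22, 19, 25]… (length divides ord_27(7)).
7 cycles of lengths [9, 9, 3, 3, 1, 1, 1].
Σ(ℓ_i−1) = 27−7 = 20; sign = (−1)^20 = +1.
Via Zolotarev, sign(π_{7}) = (7|27) = +1.

+1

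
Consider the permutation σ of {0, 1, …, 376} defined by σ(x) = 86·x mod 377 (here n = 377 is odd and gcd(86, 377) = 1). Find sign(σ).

Start at x=233: 233 → 57 → 1 → 86 → 233 (one orbit).
Cycle lengths of π_86 on ℤ/377ℤ: [4, 4, 4, 4, 4, 4, 4, 4, 4, 4, 4, 4, 4, 4, 4, 4, 4, 4, 4, 4, 4, 4, 4, 4, 4, 4, 4, 4, 4, 4, 4, 4, 4, 4, 4, 4, 4, 4, 4, 4, 4, 4, 4, 4, 4, 4, 4, 4, 4, 4, 4, 4, 4, 4, 4, 4, 4, 4, 4, 4, 4, 4, 4, 4, 4, 4, 4, 4, 4, 4, 4, 4, 4, 4, 4, 4, 4, 4, 4, 4, 4, 4, 4, 4, 4, 4, 4, 2, 2, 2, 2, 2, 2, 2, 2, 2, 2, 2, 2, 2, 2, 1]; 102 cycles in total.
sign(π) = (−1)^{n − #cycles} = (−1)^{377−102} = (−1)^275 = -1.

-1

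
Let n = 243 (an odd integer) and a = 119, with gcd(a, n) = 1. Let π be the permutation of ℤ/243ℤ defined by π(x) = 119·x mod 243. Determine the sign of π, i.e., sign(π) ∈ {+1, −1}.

Trace 140: π^k(140) = [140, 136, 146, 121, 62, 88, 23] for k=0..6.
The orbit structure of x ↦ 119x mod 243: 6 orbits of sizes [162, 54, 18, 6, 2, 1].
sign(π) = (−1)^{n − #cycles} = (−1)^{243−6} = (−1)^237 = -1.
Via Zolotarev, sign(π_{119}) = (119|243) = -1.

-1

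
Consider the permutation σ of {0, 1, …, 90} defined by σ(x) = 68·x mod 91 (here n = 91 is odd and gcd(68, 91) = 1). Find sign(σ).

Orbit of 87 under x↦68x: [87, 1, 68, 74, 27, 16]… (length divides ord_91(68)).
Decompose π into cycles: lengths [6, 6, 6, 6, 6, 6, 6, 6, 6, 6, 6, 6, 6, 3, 3, 3, 3, 1] (18 cycles, including the fixed point 0).
With 18 cycles on 91 points, sign = (−1)^{91−18} = -1.
Via Zolotarev, sign(π_{68}) = (68|91) = -1.

-1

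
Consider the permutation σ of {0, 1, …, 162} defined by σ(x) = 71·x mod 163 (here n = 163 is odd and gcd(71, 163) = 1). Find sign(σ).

+1

Trace 55: π^k(55) = [55, 156, 155, 84, 96, 133, 152] for k=0..6.
Cycle lengths of π_71 on ℤ/163ℤ: [81, 81, 1]; 3 cycles in total.
3 cycles on 163: each ℓ→(−1)^(ℓ−1), product (−1)^160 = +1.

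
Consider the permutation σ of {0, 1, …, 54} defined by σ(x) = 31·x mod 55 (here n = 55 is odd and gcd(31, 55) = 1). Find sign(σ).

+1

Trace 1: π^k(1) = [1, 31, 26, 36, 16] for k=0..4.
Cycle lengths of π_31 on ℤ/55ℤ: [5, 5, 5, 5, 5, 5, 5, 5, 5, 5, 1, 1, 1, 1, 1]; 15 cycles in total.
sign(π) = (−1)^{n − #cycles} = (−1)^{55−15} = (−1)^40 = +1.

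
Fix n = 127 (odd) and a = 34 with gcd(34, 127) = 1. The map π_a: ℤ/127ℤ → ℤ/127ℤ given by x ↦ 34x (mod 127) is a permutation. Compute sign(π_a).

Start at x=25: 25 → 88 → 71 → 1 → 34 → 13 → 61 → … (one orbit).
Cycle type of π: 63×2 + 1; total 3 cycles.
Σ(ℓ_i−1) = 127−3 = 124; sign = (−1)^124 = +1.

+1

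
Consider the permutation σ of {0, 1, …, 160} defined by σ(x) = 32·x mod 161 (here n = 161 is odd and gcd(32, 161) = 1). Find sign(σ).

+1

Trace 128: π^k(128) = [128, 71, 18, 93, 78, 81, 16] for k=0..6.
Cycle lengths of π_32 on ℤ/161ℤ: [33, 33, 33, 33, 11, 11, 3, 3, 1]; 9 cycles in total.
9 cycles on 161: each ℓ→(−1)^(ℓ−1), product (−1)^152 = +1.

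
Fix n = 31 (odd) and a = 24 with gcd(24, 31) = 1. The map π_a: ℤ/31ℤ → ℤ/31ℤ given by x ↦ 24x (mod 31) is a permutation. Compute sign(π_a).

-1

Orbit of 3 under x↦24x: [3, 10, 23, 25, 11, 16, 12]… (length divides ord_31(24)).
2 cycles of lengths [30, 1].
With 2 cycles on 31 points, sign = (−1)^{31−2} = -1.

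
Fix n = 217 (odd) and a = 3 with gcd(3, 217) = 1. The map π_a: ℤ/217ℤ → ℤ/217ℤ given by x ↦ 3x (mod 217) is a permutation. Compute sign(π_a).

+1

Trace 8: π^k(8) = [8, 24, 72, 216, 214, 208, 190] for k=0..6.
9 cycles of lengths [30, 30, 30, 30, 30, 30, 30, 6, 1].
n − c = 217 − 9 = 208; sign = (−1)^208 = +1.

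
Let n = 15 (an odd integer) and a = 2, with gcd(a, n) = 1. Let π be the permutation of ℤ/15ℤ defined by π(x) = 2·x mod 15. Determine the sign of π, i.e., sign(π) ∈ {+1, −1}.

+1

Start at x=2: 2 → 4 → 8 → 1 → 2 (one orbit).
Cycle type of π: 4×3 + 2 + 1; total 5 cycles.
n − c = 15 − 5 = 10; sign = (−1)^10 = +1.
Via Zolotarev, sign(π_{2}) = (2|15) = +1.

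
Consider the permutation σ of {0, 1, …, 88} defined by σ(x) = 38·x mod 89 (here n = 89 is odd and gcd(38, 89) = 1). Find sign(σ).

Start at x=77: 77 → 78 → 27 → 47 → 6 → 50 → 31 → … (one orbit).
2 cycles of lengths [88, 1].
2 cycles on 89: each ℓ→(−1)^(ℓ−1), product (−1)^87 = -1.

-1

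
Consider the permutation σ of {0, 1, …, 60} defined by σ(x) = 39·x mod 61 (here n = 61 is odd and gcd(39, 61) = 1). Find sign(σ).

Trace 49: π^k(49) = [49, 20, 48, 42, 52, 15, 36] for k=0..6.
π_39 has 3 disjoint cycles with lengths [30, 30, 1] on {0,…,60}.
With 3 cycles on 61 points, sign = (−1)^{61−3} = +1.

+1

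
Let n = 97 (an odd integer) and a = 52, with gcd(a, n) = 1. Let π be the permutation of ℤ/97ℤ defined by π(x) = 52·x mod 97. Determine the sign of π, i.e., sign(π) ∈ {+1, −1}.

-1

Orbit of 30 under x↦52x: [30, 8, 28, 1, 52, 85, 55]… (length divides ord_97(52)).
Cycle lengths of π_52 on ℤ/97ℤ: [32, 32, 32, 1]; 4 cycles in total.
Σ(ℓ_i−1) = 97−4 = 93; sign = (−1)^93 = -1.
Zolotarev: (52|97) = -1, matching the cycle-count sign.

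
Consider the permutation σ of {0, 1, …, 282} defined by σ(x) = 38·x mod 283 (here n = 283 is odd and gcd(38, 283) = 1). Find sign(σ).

Start at x=275: 275 → 262 → 51 → 240 → 64 → 168 → 158 → … (one orbit).
The orbit structure of x ↦ 38x mod 283: 7 orbits of sizes [47, 47, 47, 47, 47, 47, 1].
283 − 7 = 276 transpositions; sign(π) = (−1)^276 = +1.

+1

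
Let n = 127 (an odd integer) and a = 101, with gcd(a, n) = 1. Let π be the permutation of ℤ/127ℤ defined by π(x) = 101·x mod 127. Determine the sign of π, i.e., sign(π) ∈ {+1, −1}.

Start at x=120: 120 → 55 → 94 → 96 → 44 → 126 → 26 → … (one orbit).
π_101 has 2 disjoint cycles with lengths [126, 1] on {0,…,126}.
Σ(ℓ_i−1) = 127−2 = 125; sign = (−1)^125 = -1.

-1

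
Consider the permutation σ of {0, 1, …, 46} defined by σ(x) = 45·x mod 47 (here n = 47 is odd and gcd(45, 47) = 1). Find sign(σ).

-1

Trace 8: π^k(8) = [8, 31, 32, 30, 34, 26, 42] for k=0..6.
Cycle type of π: 46 + 1; total 2 cycles.
2 cycles on 47: each ℓ→(−1)^(ℓ−1), product (−1)^45 = -1.
Check: (45/47) = -1 by Zolotarev.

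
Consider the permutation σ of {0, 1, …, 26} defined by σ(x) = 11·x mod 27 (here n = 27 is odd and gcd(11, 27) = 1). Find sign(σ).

-1

Orbit of 4 under x↦11x: [4, 17, 25, 5, 1, 11, 13]… (length divides ord_27(11)).
Cycle lengths of π_11 on ℤ/27ℤ: [18, 6, 2, 1]; 4 cycles in total.
sign(π) = (−1)^{n − #cycles} = (−1)^{27−4} = (−1)^23 = -1.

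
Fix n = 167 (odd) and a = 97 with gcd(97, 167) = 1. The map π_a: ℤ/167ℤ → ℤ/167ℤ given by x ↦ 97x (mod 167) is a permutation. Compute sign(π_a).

+1

Orbit of 130 under x↦97x: [130, 85, 62, 2, 27, 114, 36]… (length divides ord_167(97)).
Cycle lengths of π_97 on ℤ/167ℤ: [83, 83, 1]; 3 cycles in total.
167 − 3 = 164 transpositions; sign(π) = (−1)^164 = +1.
Via Zolotarev, sign(π_{97}) = (97|167) = +1.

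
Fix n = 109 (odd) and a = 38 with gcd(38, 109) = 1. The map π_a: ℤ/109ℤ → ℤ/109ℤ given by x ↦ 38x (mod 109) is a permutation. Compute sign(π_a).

+1

Orbit of 63 under x↦38x: [63, 105, 66, 1, 38, 27, 45]… (length divides ord_109(38)).
Cycle lengths of π_38 on ℤ/109ℤ: [9, 9, 9, 9, 9, 9, 9, 9, 9, 9, 9, 9, 1]; 13 cycles in total.
13 cycles on 109: each ℓ→(−1)^(ℓ−1), product (−1)^96 = +1.
(38|109)_J = +1 (Zolotarev's lemma cross-check).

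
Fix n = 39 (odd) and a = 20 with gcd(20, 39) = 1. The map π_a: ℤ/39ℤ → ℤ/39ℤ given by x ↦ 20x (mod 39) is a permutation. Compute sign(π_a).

Start at x=16: 16 → 8 → 4 → 2 → 1 → 20 → 10 → … (one orbit).
π_20 has 5 disjoint cycles with lengths [12, 12, 12, 2, 1] on {0,…,38}.
5 cycles on 39: each ℓ→(−1)^(ℓ−1), product (−1)^34 = +1.
Zolotarev: (20|39) = +1, matching the cycle-count sign.

+1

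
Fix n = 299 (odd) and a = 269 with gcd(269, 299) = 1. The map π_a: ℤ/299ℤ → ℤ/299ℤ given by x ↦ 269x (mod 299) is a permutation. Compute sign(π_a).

+1

Start at x=81: 81 → 261 → 243 → 185 → 131 → 256 → 94 → … (one orbit).
Cycle type of π: 33×8 + 11×2 + 3×4 + 1; total 15 cycles.
15 cycles on 299: each ℓ→(−1)^(ℓ−1), product (−1)^284 = +1.
Via Zolotarev, sign(π_{269}) = (269|299) = +1.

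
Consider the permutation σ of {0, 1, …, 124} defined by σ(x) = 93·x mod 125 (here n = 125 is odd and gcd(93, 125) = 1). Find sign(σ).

Start at x=43: 43 → 124 → 32 → 101 → 18 → 49 → 57 → … (one orbit).
Decompose π into cycles: lengths [20, 20, 20, 20, 20, 4, 4, 4, 4, 4, 4, 1] (12 cycles, including the fixed point 0).
With 12 cycles on 125 points, sign = (−1)^{125−12} = -1.
(93|125)_J = -1 (Zolotarev's lemma cross-check).

-1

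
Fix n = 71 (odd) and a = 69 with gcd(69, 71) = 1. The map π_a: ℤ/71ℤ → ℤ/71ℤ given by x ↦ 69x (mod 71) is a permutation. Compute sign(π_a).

-1

Orbit of 10 under x↦69x: [10, 51, 40, 62, 18, 35, 1]… (length divides ord_71(69)).
The orbit structure of x ↦ 69x mod 71: 2 orbits of sizes [70, 1].
With 2 cycles on 71 points, sign = (−1)^{71−2} = -1.
The Jacobi symbol (69|71) = -1 (Zolotarev) agrees.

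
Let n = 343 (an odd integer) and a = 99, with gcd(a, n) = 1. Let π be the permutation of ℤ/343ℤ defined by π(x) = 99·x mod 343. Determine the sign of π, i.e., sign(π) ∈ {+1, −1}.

Trace 1: π^k(1) = [1, 99, 197, 295, 50, 148, 246] for k=0..6.
Cycle type of π: 7×42 + 1×49; total 91 cycles.
343 − 91 = 252 transpositions; sign(π) = (−1)^252 = +1.

+1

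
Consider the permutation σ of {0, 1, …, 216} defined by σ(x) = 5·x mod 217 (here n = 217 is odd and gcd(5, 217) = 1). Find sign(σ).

-1

Trace 5: π^k(5) = [5, 25, 125, 191, 87, 1] for k=0..5.
Decompose π into cycles: lengths [6, 6, 6, 6, 6, 6, 6, 6, 6, 6, 6, 6, 6, 6, 6, 6, 6, 6, 6, 6, 6, 6, 6, 6, 6, 6, 6, 6, 6, 6, 6, 3, 3, 3, 3, 3, 3, 3, 3, 3, 3, 1] (42 cycles, including the fixed point 0).
With 42 cycles on 217 points, sign = (−1)^{217−42} = -1.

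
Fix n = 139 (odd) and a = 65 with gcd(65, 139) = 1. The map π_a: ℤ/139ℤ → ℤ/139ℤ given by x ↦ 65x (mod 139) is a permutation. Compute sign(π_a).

Start at x=65: 65 → 55 → 100 → 106 → 79 → 131 → 36 → … (one orbit).
Cycle type of π: 23×6 + 1; total 7 cycles.
139 − 7 = 132 transpositions; sign(π) = (−1)^132 = +1.
Check: (65/139) = +1 by Zolotarev.

+1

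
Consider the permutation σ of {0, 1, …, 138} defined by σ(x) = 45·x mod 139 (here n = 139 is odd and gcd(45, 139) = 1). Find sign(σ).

+1

Trace 125: π^k(125) = [125, 65, 6, 131, 57, 63, 55] for k=0..6.
π_45 has 7 disjoint cycles with lengths [23, 23, 23, 23, 23, 23, 1] on {0,…,138}.
n − c = 139 − 7 = 132; sign = (−1)^132 = +1.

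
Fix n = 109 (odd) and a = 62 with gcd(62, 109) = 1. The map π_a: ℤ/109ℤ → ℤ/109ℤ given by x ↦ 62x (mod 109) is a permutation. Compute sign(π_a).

-1

Orbit of 99 under x↦62x: [99, 34, 37, 5, 92, 36, 52]… (length divides ord_109(62)).
Cycle lengths of π_62 on ℤ/109ℤ: [108, 1]; 2 cycles in total.
Σ(ℓ_i−1) = 109−2 = 107; sign = (−1)^107 = -1.
Zolotarev: (62|109) = -1, matching the cycle-count sign.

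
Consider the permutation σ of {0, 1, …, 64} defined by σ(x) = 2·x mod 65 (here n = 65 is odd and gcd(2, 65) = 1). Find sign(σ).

+1

Trace 64: π^k(64) = [64, 63, 61, 57, 49, 33, 1] for k=0..6.
Decompose π into cycles: lengths [12, 12, 12, 12, 12, 4, 1] (7 cycles, including the fixed point 0).
Σ(ℓ_i−1) = 65−7 = 58; sign = (−1)^58 = +1.
The Jacobi symbol (2|65) = +1 (Zolotarev) agrees.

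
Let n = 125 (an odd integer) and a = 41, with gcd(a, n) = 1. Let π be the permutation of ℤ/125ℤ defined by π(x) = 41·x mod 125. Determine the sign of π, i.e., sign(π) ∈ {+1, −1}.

+1

Trace 91: π^k(91) = [91, 106, 96, 61, 1, 41, 56] for k=0..6.
Decompose π into cycles: lengths [25, 25, 25, 25, 5, 5, 5, 5, 1, 1, 1, 1, 1] (13 cycles, including the fixed point 0).
125 − 13 = 112 transpositions; sign(π) = (−1)^112 = +1.
Zolotarev: (41|125) = +1, matching the cycle-count sign.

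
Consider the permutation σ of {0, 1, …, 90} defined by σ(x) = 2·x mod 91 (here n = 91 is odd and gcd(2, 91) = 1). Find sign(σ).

-1

Start at x=1: 1 → 2 → 4 → 8 → 16 → 32 → 64 → … (one orbit).
10 cycles of lengths [12, 12, 12, 12, 12, 12, 12, 3, 3, 1].
sign(π) = (−1)^{n − #cycles} = (−1)^{91−10} = (−1)^81 = -1.
Check: (2/91) = -1 by Zolotarev.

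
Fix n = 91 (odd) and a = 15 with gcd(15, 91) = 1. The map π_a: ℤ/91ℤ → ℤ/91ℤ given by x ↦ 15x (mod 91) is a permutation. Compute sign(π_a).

Trace 57: π^k(57) = [57, 36, 85, 1, 15, 43, 8] for k=0..6.
The orbit structure of x ↦ 15x mod 91: 14 orbits of sizes [12, 12, 12, 12, 12, 12, 12, 1, 1, 1, 1, 1, 1, 1].
n − c = 91 − 14 = 77; sign = (−1)^77 = -1.

-1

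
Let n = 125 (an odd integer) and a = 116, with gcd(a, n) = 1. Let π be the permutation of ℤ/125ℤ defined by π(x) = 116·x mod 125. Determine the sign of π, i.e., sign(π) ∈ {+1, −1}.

Start at x=101: 101 → 91 → 56 → 121 → 36 → 51 → 41 → … (one orbit).
The orbit structure of x ↦ 116x mod 125: 13 orbits of sizes [25, 25, 25, 25, 5, 5, 5, 5, 1, 1, 1, 1, 1].
125 − 13 = 112 transpositions; sign(π) = (−1)^112 = +1.

+1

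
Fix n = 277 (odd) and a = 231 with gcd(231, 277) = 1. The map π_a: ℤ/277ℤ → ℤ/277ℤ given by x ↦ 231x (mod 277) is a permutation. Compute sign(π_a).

-1

Trace 118: π^k(118) = [118, 112, 111, 157, 257, 89, 61] for k=0..6.
Cycle lengths of π_231 on ℤ/277ℤ: [276, 1]; 2 cycles in total.
277 − 2 = 275 transpositions; sign(π) = (−1)^275 = -1.
The Jacobi symbol (231|277) = -1 (Zolotarev) agrees.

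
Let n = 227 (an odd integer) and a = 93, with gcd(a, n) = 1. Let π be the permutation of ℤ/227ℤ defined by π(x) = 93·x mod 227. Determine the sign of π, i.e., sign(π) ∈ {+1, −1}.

Orbit of 167 under x↦93x: [167, 95, 209, 142, 40, 88, 12]… (length divides ord_227(93)).
2 cycles of lengths [226, 1].
With 2 cycles on 227 points, sign = (−1)^{227−2} = -1.

-1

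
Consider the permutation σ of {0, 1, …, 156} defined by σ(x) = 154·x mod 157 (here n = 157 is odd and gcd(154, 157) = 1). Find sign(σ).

+1

Orbit of 121 under x↦154x: [121, 108, 147, 30, 67, 113, 132]… (length divides ord_157(154)).
Cycle type of π: 39×4 + 1; total 5 cycles.
sign(π) = (−1)^{n − #cycles} = (−1)^{157−5} = (−1)^152 = +1.
Check: (154/157) = +1 by Zolotarev.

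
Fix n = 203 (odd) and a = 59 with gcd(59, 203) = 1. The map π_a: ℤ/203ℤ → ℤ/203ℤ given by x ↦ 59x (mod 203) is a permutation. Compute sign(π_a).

Trace 30: π^k(30) = [30, 146, 88, 117, 1, 59] for k=0..5.
58 cycles of lengths [6, 6, 6, 6, 6, 6, 6, 6, 6, 6, 6, 6, 6, 6, 6, 6, 6, 6, 6, 6, 6, 6, 6, 6, 6, 6, 6, 6, 6, 1, 1, 1, 1, 1, 1, 1, 1, 1, 1, 1, 1, 1, 1, 1, 1, 1, 1, 1, 1, 1, 1, 1, 1, 1, 1, 1, 1, 1].
With 58 cycles on 203 points, sign = (−1)^{203−58} = -1.

-1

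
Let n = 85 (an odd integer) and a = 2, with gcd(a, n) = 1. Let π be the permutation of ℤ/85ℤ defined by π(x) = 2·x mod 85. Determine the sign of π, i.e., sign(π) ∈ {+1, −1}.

-1

Start at x=8: 8 → 16 → 32 → 64 → 43 → 1 → 2 → … (one orbit).
The orbit structure of x ↦ 2x mod 85: 12 orbits of sizes [8, 8, 8, 8, 8, 8, 8, 8, 8, 8, 4, 1].
n − c = 85 − 12 = 73; sign = (−1)^73 = -1.
Zolotarev: (2|85) = -1, matching the cycle-count sign.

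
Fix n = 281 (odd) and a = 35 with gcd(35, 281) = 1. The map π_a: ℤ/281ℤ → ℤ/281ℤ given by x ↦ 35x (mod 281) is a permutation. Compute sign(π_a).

Orbit of 59 under x↦35x: [59, 98, 58, 63, 238, 181, 153]… (length divides ord_281(35)).
The orbit structure of x ↦ 35x mod 281: 9 orbits of sizes [35, 35, 35, 35, 35, 35, 35, 35, 1].
sign(π) = (−1)^{n − #cycles} = (−1)^{281−9} = (−1)^272 = +1.
(35|281)_J = +1 (Zolotarev's lemma cross-check).

+1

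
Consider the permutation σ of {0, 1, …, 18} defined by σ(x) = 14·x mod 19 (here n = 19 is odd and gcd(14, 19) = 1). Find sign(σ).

-1

Trace 2: π^k(2) = [2, 9, 12, 16, 15, 1, 14] for k=0..6.
Cycle lengths of π_14 on ℤ/19ℤ: [18, 1]; 2 cycles in total.
2 cycles on 19: each ℓ→(−1)^(ℓ−1), product (−1)^17 = -1.
Via Zolotarev, sign(π_{14}) = (14|19) = -1.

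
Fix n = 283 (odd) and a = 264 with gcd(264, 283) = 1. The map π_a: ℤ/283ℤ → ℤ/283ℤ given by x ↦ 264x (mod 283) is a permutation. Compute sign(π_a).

Orbit of 60 under x↦264x: [60, 275, 152, 225, 253, 4, 207]… (length divides ord_283(264)).
7 cycles of lengths [47, 47, 47, 47, 47, 47, 1].
Σ(ℓ_i−1) = 283−7 = 276; sign = (−1)^276 = +1.
(264|283)_J = +1 (Zolotarev's lemma cross-check).

+1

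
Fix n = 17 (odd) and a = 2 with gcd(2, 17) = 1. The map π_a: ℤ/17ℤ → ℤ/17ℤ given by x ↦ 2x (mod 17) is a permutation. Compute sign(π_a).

+1

Orbit of 16 under x↦2x: [16, 15, 13, 9, 1, 2, 4]… (length divides ord_17(2)).
π_2 has 3 disjoint cycles with lengths [8, 8, 1] on {0,…,16}.
17 − 3 = 14 transpositions; sign(π) = (−1)^14 = +1.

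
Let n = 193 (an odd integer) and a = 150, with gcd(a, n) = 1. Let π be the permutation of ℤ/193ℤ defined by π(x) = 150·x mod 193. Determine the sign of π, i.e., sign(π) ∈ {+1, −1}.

+1

Start at x=9: 9 → 192 → 43 → 81 → 184 → 1 → 150 → … (one orbit).
The orbit structure of x ↦ 150x mod 193: 25 orbits of sizes [8, 8, 8, 8, 8, 8, 8, 8, 8, 8, 8, 8, 8, 8, 8, 8, 8, 8, 8, 8, 8, 8, 8, 8, 1].
Σ(ℓ_i−1) = 193−25 = 168; sign = (−1)^168 = +1.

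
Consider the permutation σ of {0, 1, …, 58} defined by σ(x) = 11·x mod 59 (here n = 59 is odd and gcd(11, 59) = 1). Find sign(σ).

-1

Orbit of 53 under x↦11x: [53, 52, 41, 38, 5, 55, 15]… (length divides ord_59(11)).
Cycle lengths of π_11 on ℤ/59ℤ: [58, 1]; 2 cycles in total.
2 cycles on 59: each ℓ→(−1)^(ℓ−1), product (−1)^57 = -1.
Zolotarev: (11|59) = -1, matching the cycle-count sign.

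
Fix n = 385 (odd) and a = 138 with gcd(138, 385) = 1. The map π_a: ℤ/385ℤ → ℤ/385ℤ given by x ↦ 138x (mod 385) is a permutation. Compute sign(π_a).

-1

Trace 153: π^k(153) = [153, 324, 52, 246, 68, 144, 237] for k=0..6.
Cycle lengths of π_138 on ℤ/385ℤ: [60, 60, 60, 60, 30, 30, 20, 20, 12, 12, 10, 6, 4, 1]; 14 cycles in total.
14 cycles on 385: each ℓ→(−1)^(ℓ−1), product (−1)^371 = -1.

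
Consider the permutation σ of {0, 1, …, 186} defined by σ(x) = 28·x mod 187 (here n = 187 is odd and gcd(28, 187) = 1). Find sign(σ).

+1

Trace 62: π^k(62) = [62, 53, 175, 38, 129, 59, 156] for k=0..6.
Decompose π into cycles: lengths [80, 80, 16, 10, 1] (5 cycles, including the fixed point 0).
sign(π) = (−1)^{n − #cycles} = (−1)^{187−5} = (−1)^182 = +1.
Zolotarev: (28|187) = +1, matching the cycle-count sign.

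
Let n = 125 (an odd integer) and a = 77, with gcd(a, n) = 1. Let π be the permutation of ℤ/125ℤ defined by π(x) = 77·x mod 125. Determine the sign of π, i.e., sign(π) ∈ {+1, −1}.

-1

Orbit of 91 under x↦77x: [91, 7, 39, 3, 106, 37, 99]… (length divides ord_125(77)).
Cycle type of π: 100 + 20 + 4 + 1; total 4 cycles.
n − c = 125 − 4 = 121; sign = (−1)^121 = -1.
The Jacobi symbol (77|125) = -1 (Zolotarev) agrees.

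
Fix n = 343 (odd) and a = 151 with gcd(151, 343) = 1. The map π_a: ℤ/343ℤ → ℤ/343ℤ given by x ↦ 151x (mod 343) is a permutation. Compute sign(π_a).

Start at x=184: 184 → 1 → 151 → 163 → 260 → 158 → 191 → … (one orbit).
The orbit structure of x ↦ 151x mod 343: 7 orbits of sizes [147, 147, 21, 21, 3, 3, 1].
Σ(ℓ_i−1) = 343−7 = 336; sign = (−1)^336 = +1.
Via Zolotarev, sign(π_{151}) = (151|343) = +1.

+1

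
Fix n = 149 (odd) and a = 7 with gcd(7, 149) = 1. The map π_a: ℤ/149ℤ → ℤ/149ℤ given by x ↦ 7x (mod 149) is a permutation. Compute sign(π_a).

Start at x=5: 5 → 35 → 96 → 76 → 85 → 148 → 142 → … (one orbit).
π_7 has 3 disjoint cycles with lengths [74, 74, 1] on {0,…,148}.
Σ(ℓ_i−1) = 149−3 = 146; sign = (−1)^146 = +1.
Zolotarev: (7|149) = +1, matching the cycle-count sign.

+1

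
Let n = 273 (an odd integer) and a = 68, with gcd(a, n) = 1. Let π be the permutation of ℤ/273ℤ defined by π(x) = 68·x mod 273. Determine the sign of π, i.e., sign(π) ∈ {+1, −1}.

Orbit of 256 under x↦68x: [256, 209, 16, 269, 1, 68]… (length divides ord_273(68)).
π_68 has 49 disjoint cycles with lengths [6, 6, 6, 6, 6, 6, 6, 6, 6, 6, 6, 6, 6, 6, 6, 6, 6, 6, 6, 6, 6, 6, 6, 6, 6, 6, 6, 6, 6, 6, 6, 6, 6, 6, 6, 6, 6, 6, 6, 6, 6, 6, 6, 3, 3, 3, 3, 2, 1] on {0,…,272}.
sign(π) = (−1)^{n − #cycles} = (−1)^{273−49} = (−1)^224 = +1.

+1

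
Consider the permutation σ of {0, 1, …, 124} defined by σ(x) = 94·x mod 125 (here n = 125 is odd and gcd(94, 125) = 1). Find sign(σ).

+1

Start at x=29: 29 → 101 → 119 → 61 → 109 → 121 → 124 → … (one orbit).
7 cycles of lengths [50, 50, 10, 10, 2, 2, 1].
sign(π) = (−1)^{n − #cycles} = (−1)^{125−7} = (−1)^118 = +1.
The Jacobi symbol (94|125) = +1 (Zolotarev) agrees.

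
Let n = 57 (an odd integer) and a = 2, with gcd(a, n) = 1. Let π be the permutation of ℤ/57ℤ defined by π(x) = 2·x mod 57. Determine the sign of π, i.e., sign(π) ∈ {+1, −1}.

+1

Orbit of 25 under x↦2x: [25, 50, 43, 29, 1, 2, 4]… (length divides ord_57(2)).
The orbit structure of x ↦ 2x mod 57: 5 orbits of sizes [18, 18, 18, 2, 1].
5 cycles on 57: each ℓ→(−1)^(ℓ−1), product (−1)^52 = +1.
Check: (2/57) = +1 by Zolotarev.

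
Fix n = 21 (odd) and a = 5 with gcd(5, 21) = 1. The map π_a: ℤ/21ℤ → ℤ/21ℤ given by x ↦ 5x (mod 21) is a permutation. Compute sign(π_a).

Start at x=20: 20 → 16 → 17 → 1 → 5 → 4 → 20 (one orbit).
Cycle lengths of π_5 on ℤ/21ℤ: [6, 6, 6, 2, 1]; 5 cycles in total.
Σ(ℓ_i−1) = 21−5 = 16; sign = (−1)^16 = +1.

+1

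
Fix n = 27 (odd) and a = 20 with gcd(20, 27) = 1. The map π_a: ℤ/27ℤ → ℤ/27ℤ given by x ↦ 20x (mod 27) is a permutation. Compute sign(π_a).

Trace 19: π^k(19) = [19, 2, 13, 17, 16, 23, 1] for k=0..6.
π_20 has 4 disjoint cycles with lengths [18, 6, 2, 1] on {0,…,26}.
Σ(ℓ_i−1) = 27−4 = 23; sign = (−1)^23 = -1.
Check: (20/27) = -1 by Zolotarev.

-1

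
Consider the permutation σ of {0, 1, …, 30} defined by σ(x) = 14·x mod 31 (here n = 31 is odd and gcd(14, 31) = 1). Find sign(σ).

+1

Start at x=9: 9 → 2 → 28 → 20 → 1 → 14 → 10 → … (one orbit).
3 cycles of lengths [15, 15, 1].
31 − 3 = 28 transpositions; sign(π) = (−1)^28 = +1.
Via Zolotarev, sign(π_{14}) = (14|31) = +1.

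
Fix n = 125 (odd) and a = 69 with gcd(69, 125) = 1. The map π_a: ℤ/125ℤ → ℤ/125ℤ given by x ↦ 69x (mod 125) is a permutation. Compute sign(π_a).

Start at x=66: 66 → 54 → 101 → 94 → 111 → 34 → 96 → … (one orbit).
Cycle lengths of π_69 on ℤ/125ℤ: [50, 50, 10, 10, 2, 2, 1]; 7 cycles in total.
Σ(ℓ_i−1) = 125−7 = 118; sign = (−1)^118 = +1.

+1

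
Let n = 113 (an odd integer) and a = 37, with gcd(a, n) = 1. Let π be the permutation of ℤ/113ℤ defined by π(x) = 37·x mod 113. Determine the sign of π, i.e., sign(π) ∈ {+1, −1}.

-1

Start at x=19: 19 → 25 → 21 → 99 → 47 → 44 → 46 → … (one orbit).
Cycle lengths of π_37 on ℤ/113ℤ: [112, 1]; 2 cycles in total.
2 cycles on 113: each ℓ→(−1)^(ℓ−1), product (−1)^111 = -1.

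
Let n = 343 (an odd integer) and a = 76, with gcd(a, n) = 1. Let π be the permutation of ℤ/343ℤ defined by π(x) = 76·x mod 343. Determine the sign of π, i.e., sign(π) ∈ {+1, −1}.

-1

Trace 307: π^k(307) = [307, 8, 265, 246, 174, 190, 34] for k=0..6.
π_76 has 10 disjoint cycles with lengths [98, 98, 98, 14, 14, 14, 2, 2, 2, 1] on {0,…,342}.
n − c = 343 − 10 = 333; sign = (−1)^333 = -1.
Via Zolotarev, sign(π_{76}) = (76|343) = -1.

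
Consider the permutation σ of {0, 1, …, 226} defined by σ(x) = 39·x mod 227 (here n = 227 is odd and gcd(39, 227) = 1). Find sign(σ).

Orbit of 183 under x↦39x: [183, 100, 41, 10, 163, 1, 39]… (length divides ord_227(39)).
2 cycles of lengths [226, 1].
Σ(ℓ_i−1) = 227−2 = 225; sign = (−1)^225 = -1.

-1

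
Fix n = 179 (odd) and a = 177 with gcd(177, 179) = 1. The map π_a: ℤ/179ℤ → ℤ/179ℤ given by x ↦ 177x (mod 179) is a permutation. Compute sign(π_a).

Orbit of 146 under x↦177x: [146, 66, 47, 85, 9, 161, 36]… (length divides ord_179(177)).
Decompose π into cycles: lengths [89, 89, 1] (3 cycles, including the fixed point 0).
n − c = 179 − 3 = 176; sign = (−1)^176 = +1.

+1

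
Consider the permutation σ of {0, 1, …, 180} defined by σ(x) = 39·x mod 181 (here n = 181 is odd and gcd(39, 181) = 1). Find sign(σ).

Trace 43: π^k(43) = [43, 48, 62, 65, 1, 39, 73] for k=0..6.
Decompose π into cycles: lengths [9, 9, 9, 9, 9, 9, 9, 9, 9, 9, 9, 9, 9, 9, 9, 9, 9, 9, 9, 9, 1] (21 cycles, including the fixed point 0).
n − c = 181 − 21 = 160; sign = (−1)^160 = +1.
Check: (39/181) = +1 by Zolotarev.

+1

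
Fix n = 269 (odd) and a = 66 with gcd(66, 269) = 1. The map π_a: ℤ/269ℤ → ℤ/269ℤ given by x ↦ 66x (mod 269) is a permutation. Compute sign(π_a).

Start at x=14: 14 → 117 → 190 → 166 → 196 → 24 → 239 → … (one orbit).
The orbit structure of x ↦ 66x mod 269: 5 orbits of sizes [67, 67, 67, 67, 1].
n − c = 269 − 5 = 264; sign = (−1)^264 = +1.

+1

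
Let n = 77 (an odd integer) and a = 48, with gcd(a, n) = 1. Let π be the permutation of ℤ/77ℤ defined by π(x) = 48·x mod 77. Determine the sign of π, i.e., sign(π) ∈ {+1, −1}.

-1

Start at x=69: 69 → 1 → 48 → 71 → 20 → 36 → 34 → … (one orbit).
The orbit structure of x ↦ 48x mod 77: 12 orbits of sizes [10, 10, 10, 10, 10, 10, 5, 5, 2, 2, 2, 1].
Σ(ℓ_i−1) = 77−12 = 65; sign = (−1)^65 = -1.
The Jacobi symbol (48|77) = -1 (Zolotarev) agrees.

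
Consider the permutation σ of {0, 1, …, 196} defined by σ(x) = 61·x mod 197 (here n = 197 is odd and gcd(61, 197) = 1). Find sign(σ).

Trace 133: π^k(133) = [133, 36, 29, 193, 150, 88, 49] for k=0..6.
5 cycles of lengths [49, 49, 49, 49, 1].
Σ(ℓ_i−1) = 197−5 = 192; sign = (−1)^192 = +1.

+1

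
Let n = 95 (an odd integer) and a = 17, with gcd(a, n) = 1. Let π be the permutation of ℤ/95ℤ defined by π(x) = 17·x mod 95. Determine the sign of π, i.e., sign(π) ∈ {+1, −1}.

Trace 93: π^k(93) = [93, 61, 87, 54, 63, 26, 62] for k=0..6.
The orbit structure of x ↦ 17x mod 95: 6 orbits of sizes [36, 36, 9, 9, 4, 1].
n − c = 95 − 6 = 89; sign = (−1)^89 = -1.
(17|95)_J = -1 (Zolotarev's lemma cross-check).

-1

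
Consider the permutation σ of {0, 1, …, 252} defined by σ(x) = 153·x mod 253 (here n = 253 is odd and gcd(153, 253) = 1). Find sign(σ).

+1

Start at x=65: 65 → 78 → 43 → 1 → 153 → 133 → 109 → … (one orbit).
The orbit structure of x ↦ 153x mod 253: 17 orbits of sizes [22, 22, 22, 22, 22, 22, 22, 22, 22, 22, 22, 2, 2, 2, 2, 2, 1].
sign(π) = (−1)^{n − #cycles} = (−1)^{253−17} = (−1)^236 = +1.
Zolotarev: (153|253) = +1, matching the cycle-count sign.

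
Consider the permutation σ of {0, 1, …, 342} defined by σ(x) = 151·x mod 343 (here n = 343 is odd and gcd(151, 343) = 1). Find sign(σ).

Trace 144: π^k(144) = [144, 135, 148, 53, 114, 64, 60] for k=0..6.
π_151 has 7 disjoint cycles with lengths [147, 147, 21, 21, 3, 3, 1] on {0,…,342}.
343 − 7 = 336 transpositions; sign(π) = (−1)^336 = +1.
Via Zolotarev, sign(π_{151}) = (151|343) = +1.

+1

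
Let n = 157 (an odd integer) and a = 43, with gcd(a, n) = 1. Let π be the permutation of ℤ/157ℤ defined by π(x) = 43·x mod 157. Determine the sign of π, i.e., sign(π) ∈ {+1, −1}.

Trace 144: π^k(144) = [144, 69, 141, 97, 89, 59, 25] for k=0..6.
π_43 has 2 disjoint cycles with lengths [156, 1] on {0,…,156}.
With 2 cycles on 157 points, sign = (−1)^{157−2} = -1.

-1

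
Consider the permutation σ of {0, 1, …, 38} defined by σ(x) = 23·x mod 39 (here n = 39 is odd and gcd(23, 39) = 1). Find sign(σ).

Start at x=1: 1 → 23 → 22 → 38 → 16 → 17 → 1 (one orbit).
The orbit structure of x ↦ 23x mod 39: 8 orbits of sizes [6, 6, 6, 6, 6, 6, 2, 1].
8 cycles on 39: each ℓ→(−1)^(ℓ−1), product (−1)^31 = -1.

-1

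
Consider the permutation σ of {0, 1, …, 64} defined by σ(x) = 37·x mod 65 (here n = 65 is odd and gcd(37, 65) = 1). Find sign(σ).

+1

Start at x=58: 58 → 1 → 37 → 4 → 18 → 16 → 7 → … (one orbit).
π_37 has 7 disjoint cycles with lengths [12, 12, 12, 12, 12, 4, 1] on {0,…,64}.
Σ(ℓ_i−1) = 65−7 = 58; sign = (−1)^58 = +1.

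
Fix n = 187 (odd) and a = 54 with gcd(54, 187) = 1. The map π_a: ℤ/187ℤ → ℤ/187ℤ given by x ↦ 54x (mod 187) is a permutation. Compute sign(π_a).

Start at x=175: 175 → 100 → 164 → 67 → 65 → 144 → 109 → … (one orbit).
Cycle type of π: 16×11 + 2×5 + 1; total 17 cycles.
sign(π) = (−1)^{n − #cycles} = (−1)^{187−17} = (−1)^170 = +1.
Zolotarev: (54|187) = +1, matching the cycle-count sign.

+1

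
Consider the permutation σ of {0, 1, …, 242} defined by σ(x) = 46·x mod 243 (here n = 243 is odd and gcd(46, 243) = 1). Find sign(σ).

+1

Trace 37: π^k(37) = [37, 1, 46, 172, 136, 181, 64] for k=0..6.
Cycle type of π: 27×6 + 9×6 + 3×6 + 1×9; total 27 cycles.
Σ(ℓ_i−1) = 243−27 = 216; sign = (−1)^216 = +1.
Zolotarev: (46|243) = +1, matching the cycle-count sign.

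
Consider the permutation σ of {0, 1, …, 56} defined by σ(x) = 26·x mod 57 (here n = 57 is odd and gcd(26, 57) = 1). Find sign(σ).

-1

Trace 49: π^k(49) = [49, 20, 7, 11, 1, 26] for k=0..5.
14 cycles of lengths [6, 6, 6, 6, 6, 6, 3, 3, 3, 3, 3, 3, 2, 1].
14 cycles on 57: each ℓ→(−1)^(ℓ−1), product (−1)^43 = -1.
Via Zolotarev, sign(π_{26}) = (26|57) = -1.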